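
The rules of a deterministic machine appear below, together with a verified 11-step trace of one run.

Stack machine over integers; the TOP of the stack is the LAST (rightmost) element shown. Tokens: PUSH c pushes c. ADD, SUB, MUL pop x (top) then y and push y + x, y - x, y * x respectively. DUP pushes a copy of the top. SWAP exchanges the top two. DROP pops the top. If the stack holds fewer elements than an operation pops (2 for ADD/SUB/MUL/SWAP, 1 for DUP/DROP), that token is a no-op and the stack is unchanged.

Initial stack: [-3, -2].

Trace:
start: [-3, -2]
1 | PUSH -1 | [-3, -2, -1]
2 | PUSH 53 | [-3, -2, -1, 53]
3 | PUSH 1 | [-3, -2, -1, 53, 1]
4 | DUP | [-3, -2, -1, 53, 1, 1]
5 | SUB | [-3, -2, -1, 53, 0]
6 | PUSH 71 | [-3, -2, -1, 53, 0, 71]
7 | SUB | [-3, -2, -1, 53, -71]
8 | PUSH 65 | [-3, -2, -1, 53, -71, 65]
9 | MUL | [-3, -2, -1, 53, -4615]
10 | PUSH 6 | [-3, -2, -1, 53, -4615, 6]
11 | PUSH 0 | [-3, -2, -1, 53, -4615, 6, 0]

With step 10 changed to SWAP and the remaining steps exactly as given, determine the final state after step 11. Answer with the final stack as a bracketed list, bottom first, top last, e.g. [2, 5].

(re-executing from step 10 with the substitution; state before step 10: [-3, -2, -1, 53, -4615])
10 | SWAP | [-3, -2, -1, -4615, 53]
11 | PUSH 0 | [-3, -2, -1, -4615, 53, 0]

[-3, -2, -1, -4615, 53, 0]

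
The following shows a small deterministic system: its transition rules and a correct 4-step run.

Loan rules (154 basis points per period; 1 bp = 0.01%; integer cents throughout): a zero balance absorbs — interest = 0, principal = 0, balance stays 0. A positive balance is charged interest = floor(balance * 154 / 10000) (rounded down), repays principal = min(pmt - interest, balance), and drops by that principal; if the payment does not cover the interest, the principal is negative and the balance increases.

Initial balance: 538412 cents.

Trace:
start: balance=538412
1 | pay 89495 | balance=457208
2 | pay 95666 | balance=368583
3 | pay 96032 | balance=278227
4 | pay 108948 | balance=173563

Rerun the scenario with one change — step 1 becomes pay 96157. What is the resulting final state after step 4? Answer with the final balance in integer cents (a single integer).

(re-executing from step 1 with the substitution; state before step 1: balance=538412)
1 | pay 96157 | balance=450546
2 | pay 95666 | balance=361818
3 | pay 96032 | balance=271357
4 | pay 108948 | balance=166587

166587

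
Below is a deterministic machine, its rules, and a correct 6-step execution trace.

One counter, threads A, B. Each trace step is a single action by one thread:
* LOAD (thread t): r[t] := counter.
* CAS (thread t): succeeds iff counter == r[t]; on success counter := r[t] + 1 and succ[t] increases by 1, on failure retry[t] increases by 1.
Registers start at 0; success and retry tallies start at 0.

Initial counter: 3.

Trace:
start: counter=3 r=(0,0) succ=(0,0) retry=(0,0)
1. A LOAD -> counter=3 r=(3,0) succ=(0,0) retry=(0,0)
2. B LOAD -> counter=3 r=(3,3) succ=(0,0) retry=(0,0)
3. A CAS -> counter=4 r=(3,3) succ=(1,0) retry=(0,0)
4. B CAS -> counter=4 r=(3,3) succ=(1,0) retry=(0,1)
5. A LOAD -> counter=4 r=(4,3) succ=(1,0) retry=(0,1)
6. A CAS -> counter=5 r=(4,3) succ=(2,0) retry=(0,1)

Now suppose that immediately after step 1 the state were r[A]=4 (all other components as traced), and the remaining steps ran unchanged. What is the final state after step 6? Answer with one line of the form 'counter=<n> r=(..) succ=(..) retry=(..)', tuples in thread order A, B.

state after step 1 := counter=3 r=(4,0) succ=(0,0) retry=(0,0)
2. B LOAD -> counter=3 r=(4,3) succ=(0,0) retry=(0,0)
3. A CAS -> counter=3 r=(4,3) succ=(0,0) retry=(1,0)
4. B CAS -> counter=4 r=(4,3) succ=(0,1) retry=(1,0)
5. A LOAD -> counter=4 r=(4,3) succ=(0,1) retry=(1,0)
6. A CAS -> counter=5 r=(4,3) succ=(1,1) retry=(1,0)

counter=5 r=(4,3) succ=(1,1) retry=(1,0)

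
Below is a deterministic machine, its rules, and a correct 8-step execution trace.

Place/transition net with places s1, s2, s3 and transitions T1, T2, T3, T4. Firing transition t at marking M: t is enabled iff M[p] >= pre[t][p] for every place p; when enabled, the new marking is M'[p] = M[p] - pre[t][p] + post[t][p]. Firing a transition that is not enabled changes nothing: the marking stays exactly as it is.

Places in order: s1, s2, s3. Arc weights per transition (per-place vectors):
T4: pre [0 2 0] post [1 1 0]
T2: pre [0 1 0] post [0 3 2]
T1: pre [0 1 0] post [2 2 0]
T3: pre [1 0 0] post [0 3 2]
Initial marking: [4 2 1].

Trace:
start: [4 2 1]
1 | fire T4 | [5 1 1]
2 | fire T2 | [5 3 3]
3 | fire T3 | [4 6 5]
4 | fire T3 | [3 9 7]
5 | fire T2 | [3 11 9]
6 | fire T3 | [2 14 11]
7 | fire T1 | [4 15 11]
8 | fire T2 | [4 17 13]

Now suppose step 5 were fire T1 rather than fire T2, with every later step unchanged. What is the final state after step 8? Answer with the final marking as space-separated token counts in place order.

(re-executing from step 5 with the substitution; state before step 5: [3 9 7])
5 | fire T1 | [5 10 7]
6 | fire T3 | [4 13 9]
7 | fire T1 | [6 14 9]
8 | fire T2 | [6 16 11]

6 16 11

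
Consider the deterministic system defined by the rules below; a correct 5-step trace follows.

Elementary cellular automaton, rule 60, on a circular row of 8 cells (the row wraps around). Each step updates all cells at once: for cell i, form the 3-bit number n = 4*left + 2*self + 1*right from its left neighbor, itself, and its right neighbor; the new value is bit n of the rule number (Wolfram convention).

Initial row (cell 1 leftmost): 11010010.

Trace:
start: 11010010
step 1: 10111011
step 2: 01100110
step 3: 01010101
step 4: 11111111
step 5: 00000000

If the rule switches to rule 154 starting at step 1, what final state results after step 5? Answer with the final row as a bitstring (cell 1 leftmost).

(re-executing steps 1..5 under rule 154; state before step 1: 11010010)
step 1: 10001100
step 2: 01011011
step 3: 00010010
step 4: 00101101
step 5: 11001000

11001000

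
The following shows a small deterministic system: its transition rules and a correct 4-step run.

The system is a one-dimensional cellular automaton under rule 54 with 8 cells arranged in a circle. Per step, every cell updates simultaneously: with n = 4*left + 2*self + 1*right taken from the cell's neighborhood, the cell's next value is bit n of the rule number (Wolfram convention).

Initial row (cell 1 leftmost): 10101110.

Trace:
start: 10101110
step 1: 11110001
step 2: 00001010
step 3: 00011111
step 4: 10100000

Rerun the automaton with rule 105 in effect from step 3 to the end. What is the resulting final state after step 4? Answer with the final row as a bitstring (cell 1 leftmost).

10100000

(re-executing steps 3..4 under rule 105; state before step 3: 00001010)
step 3: 11100100
step 4: 10100000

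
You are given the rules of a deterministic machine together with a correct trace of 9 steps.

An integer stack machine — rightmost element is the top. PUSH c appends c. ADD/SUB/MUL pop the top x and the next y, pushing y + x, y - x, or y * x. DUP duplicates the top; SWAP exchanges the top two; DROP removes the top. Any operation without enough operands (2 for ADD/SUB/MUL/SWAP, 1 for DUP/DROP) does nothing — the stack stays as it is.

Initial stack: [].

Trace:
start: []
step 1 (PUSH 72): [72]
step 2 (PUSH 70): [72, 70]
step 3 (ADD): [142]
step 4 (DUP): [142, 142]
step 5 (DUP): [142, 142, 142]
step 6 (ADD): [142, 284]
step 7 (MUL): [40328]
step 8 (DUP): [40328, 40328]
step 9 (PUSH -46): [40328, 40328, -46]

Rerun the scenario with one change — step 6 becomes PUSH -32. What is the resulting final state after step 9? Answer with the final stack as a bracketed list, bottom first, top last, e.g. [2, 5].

(re-executing from step 6 with the substitution; state before step 6: [142, 142, 142])
step 6 (PUSH -32): [142, 142, 142, -32]
step 7 (MUL): [142, 142, -4544]
step 8 (DUP): [142, 142, -4544, -4544]
step 9 (PUSH -46): [142, 142, -4544, -4544, -46]

[142, 142, -4544, -4544, -46]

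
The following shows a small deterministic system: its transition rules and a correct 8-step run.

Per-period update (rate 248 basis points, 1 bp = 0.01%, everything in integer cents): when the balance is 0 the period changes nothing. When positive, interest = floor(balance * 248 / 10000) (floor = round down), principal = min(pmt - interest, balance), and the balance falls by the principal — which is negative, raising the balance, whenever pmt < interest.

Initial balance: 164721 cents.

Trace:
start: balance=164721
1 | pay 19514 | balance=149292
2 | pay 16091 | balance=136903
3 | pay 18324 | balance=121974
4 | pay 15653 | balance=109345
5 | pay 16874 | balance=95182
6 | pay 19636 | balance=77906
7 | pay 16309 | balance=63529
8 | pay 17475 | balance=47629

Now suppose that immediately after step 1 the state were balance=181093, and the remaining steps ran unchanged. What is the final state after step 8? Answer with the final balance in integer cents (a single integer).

85380

state after step 1 := balance=181093
2 | pay 16091 | balance=169493
3 | pay 18324 | balance=155372
4 | pay 15653 | balance=143572
5 | pay 16874 | balance=130258
6 | pay 19636 | balance=113852
7 | pay 16309 | balance=100366
8 | pay 17475 | balance=85380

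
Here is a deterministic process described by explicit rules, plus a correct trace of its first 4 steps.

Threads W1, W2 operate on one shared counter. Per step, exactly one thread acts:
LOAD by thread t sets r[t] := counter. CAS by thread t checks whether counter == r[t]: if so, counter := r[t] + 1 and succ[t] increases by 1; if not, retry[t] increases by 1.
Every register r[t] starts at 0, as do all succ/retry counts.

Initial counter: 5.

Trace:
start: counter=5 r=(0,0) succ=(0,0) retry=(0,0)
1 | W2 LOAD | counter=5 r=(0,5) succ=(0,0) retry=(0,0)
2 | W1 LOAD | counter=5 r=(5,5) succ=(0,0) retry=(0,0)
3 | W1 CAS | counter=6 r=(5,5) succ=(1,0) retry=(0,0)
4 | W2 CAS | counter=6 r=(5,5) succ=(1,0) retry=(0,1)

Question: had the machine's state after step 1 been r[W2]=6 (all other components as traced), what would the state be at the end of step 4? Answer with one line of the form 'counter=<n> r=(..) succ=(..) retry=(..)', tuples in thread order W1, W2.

state after step 1 := counter=5 r=(0,6) succ=(0,0) retry=(0,0)
2 | W1 LOAD | counter=5 r=(5,6) succ=(0,0) retry=(0,0)
3 | W1 CAS | counter=6 r=(5,6) succ=(1,0) retry=(0,0)
4 | W2 CAS | counter=7 r=(5,6) succ=(1,1) retry=(0,0)

counter=7 r=(5,6) succ=(1,1) retry=(0,0)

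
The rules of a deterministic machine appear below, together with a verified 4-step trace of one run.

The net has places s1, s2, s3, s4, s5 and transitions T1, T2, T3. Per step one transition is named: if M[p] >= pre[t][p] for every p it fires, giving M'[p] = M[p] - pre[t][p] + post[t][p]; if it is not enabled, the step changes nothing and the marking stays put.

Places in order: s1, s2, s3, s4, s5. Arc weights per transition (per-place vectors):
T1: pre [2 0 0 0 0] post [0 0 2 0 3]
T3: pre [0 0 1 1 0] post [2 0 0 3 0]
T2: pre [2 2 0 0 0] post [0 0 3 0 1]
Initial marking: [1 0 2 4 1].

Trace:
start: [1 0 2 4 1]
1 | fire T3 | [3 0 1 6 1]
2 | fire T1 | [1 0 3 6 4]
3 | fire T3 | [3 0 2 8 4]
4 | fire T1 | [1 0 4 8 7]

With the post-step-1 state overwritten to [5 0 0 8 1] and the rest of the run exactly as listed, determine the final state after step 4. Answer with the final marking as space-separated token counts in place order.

state after step 1 := [5 0 0 8 1]
2 | fire T1 | [3 0 2 8 4]
3 | fire T3 | [5 0 1 10 4]
4 | fire T1 | [3 0 3 10 7]

3 0 3 10 7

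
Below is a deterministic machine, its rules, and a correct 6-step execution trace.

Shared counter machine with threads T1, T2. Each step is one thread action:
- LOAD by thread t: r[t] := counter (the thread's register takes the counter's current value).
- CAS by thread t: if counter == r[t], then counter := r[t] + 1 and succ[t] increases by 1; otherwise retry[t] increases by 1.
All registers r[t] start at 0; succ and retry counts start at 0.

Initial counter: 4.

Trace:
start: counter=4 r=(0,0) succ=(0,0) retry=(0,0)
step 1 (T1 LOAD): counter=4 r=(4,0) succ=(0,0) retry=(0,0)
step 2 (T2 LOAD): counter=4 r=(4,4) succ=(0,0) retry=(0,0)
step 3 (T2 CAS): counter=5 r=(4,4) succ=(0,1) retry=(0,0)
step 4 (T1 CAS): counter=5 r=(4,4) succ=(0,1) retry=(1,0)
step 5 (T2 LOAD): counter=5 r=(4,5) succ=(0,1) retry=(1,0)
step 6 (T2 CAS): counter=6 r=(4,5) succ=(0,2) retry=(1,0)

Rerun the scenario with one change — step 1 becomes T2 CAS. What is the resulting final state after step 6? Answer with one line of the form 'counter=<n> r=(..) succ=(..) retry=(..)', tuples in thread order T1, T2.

(re-executing from step 1 with the substitution; state before step 1: counter=4 r=(0,0) succ=(0,0) retry=(0,0))
step 1 (T2 CAS): counter=4 r=(0,0) succ=(0,0) retry=(0,1)
step 2 (T2 LOAD): counter=4 r=(0,4) succ=(0,0) retry=(0,1)
step 3 (T2 CAS): counter=5 r=(0,4) succ=(0,1) retry=(0,1)
step 4 (T1 CAS): counter=5 r=(0,4) succ=(0,1) retry=(1,1)
step 5 (T2 LOAD): counter=5 r=(0,5) succ=(0,1) retry=(1,1)
step 6 (T2 CAS): counter=6 r=(0,5) succ=(0,2) retry=(1,1)

counter=6 r=(0,5) succ=(0,2) retry=(1,1)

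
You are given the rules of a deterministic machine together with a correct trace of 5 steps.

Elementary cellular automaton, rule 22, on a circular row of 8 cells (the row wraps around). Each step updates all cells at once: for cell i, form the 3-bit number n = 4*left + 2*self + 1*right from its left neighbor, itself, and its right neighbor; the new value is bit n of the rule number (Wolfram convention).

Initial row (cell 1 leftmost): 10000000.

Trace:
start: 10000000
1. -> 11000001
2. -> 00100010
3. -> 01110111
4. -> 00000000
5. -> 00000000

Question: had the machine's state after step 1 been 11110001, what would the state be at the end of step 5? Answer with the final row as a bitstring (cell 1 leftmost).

10110001

state after step 1 := 11110001
2. -> 00001010
3. -> 00011011
4. -> 10100000
5. -> 10110001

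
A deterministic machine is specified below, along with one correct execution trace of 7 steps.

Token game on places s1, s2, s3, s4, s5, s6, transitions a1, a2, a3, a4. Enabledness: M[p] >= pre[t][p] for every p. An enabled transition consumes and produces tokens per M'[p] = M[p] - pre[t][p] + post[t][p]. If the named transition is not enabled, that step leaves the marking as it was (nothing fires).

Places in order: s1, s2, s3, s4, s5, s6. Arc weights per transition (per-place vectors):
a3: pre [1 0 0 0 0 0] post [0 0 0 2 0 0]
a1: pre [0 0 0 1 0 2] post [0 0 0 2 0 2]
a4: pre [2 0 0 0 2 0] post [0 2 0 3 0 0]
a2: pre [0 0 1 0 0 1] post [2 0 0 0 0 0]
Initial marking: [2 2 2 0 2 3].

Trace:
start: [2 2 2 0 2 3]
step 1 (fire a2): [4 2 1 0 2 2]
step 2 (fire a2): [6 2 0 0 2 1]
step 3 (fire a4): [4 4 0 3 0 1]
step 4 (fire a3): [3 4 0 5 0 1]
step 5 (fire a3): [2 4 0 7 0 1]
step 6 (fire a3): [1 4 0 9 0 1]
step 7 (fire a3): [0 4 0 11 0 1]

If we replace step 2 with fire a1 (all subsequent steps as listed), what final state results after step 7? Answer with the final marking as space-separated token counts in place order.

0 4 1 7 0 2

(re-executing from step 2 with the substitution; state before step 2: [4 2 1 0 2 2])
step 2 (fire a1): [4 2 1 0 2 2]
step 3 (fire a4): [2 4 1 3 0 2]
step 4 (fire a3): [1 4 1 5 0 2]
step 5 (fire a3): [0 4 1 7 0 2]
step 6 (fire a3): [0 4 1 7 0 2]
step 7 (fire a3): [0 4 1 7 0 2]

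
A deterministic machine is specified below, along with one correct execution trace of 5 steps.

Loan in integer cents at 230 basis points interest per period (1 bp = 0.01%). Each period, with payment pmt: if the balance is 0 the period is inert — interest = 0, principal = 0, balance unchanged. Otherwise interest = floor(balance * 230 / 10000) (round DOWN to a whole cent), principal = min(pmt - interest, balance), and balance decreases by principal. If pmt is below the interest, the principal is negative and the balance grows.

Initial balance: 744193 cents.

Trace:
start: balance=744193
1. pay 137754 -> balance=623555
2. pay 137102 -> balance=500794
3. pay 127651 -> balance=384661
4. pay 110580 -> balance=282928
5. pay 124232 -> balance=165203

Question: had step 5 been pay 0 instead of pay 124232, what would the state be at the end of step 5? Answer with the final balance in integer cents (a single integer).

(re-executing from step 5 with the substitution; state before step 5: balance=282928)
5. pay 0 -> balance=289435

289435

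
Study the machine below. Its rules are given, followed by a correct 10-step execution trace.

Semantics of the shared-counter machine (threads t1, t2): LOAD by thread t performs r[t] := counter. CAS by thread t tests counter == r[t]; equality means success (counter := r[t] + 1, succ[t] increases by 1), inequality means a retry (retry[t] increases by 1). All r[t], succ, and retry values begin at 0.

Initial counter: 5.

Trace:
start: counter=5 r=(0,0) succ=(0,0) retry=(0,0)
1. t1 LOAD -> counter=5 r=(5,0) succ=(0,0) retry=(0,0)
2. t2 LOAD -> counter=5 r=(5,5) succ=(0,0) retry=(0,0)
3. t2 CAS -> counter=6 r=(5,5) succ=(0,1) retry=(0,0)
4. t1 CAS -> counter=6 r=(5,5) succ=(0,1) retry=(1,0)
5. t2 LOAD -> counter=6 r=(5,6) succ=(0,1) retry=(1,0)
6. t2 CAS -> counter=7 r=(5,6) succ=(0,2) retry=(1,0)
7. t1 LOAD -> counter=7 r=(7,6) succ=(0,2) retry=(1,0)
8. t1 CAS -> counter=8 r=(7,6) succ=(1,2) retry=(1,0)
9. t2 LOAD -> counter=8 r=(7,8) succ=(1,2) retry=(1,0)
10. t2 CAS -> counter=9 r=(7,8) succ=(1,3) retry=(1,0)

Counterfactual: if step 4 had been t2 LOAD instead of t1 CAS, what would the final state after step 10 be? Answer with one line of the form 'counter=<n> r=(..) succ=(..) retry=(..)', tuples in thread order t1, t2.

counter=9 r=(7,8) succ=(1,3) retry=(0,0)

(re-executing from step 4 with the substitution; state before step 4: counter=6 r=(5,5) succ=(0,1) retry=(0,0))
4. t2 LOAD -> counter=6 r=(5,6) succ=(0,1) retry=(0,0)
5. t2 LOAD -> counter=6 r=(5,6) succ=(0,1) retry=(0,0)
6. t2 CAS -> counter=7 r=(5,6) succ=(0,2) retry=(0,0)
7. t1 LOAD -> counter=7 r=(7,6) succ=(0,2) retry=(0,0)
8. t1 CAS -> counter=8 r=(7,6) succ=(1,2) retry=(0,0)
9. t2 LOAD -> counter=8 r=(7,8) succ=(1,2) retry=(0,0)
10. t2 CAS -> counter=9 r=(7,8) succ=(1,3) retry=(0,0)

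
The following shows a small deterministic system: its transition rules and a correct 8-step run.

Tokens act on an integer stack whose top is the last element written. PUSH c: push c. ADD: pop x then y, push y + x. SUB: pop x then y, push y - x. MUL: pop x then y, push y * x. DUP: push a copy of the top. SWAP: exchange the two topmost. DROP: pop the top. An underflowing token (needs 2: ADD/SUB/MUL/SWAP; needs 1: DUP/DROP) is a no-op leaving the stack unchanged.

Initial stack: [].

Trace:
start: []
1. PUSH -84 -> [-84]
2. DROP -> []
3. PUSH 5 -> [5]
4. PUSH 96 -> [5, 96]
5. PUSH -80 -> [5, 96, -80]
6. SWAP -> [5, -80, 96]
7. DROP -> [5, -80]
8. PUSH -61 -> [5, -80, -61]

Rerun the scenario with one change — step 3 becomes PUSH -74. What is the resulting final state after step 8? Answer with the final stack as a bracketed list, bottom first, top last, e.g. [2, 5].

(re-executing from step 3 with the substitution; state before step 3: [])
3. PUSH -74 -> [-74]
4. PUSH 96 -> [-74, 96]
5. PUSH -80 -> [-74, 96, -80]
6. SWAP -> [-74, -80, 96]
7. DROP -> [-74, -80]
8. PUSH -61 -> [-74, -80, -61]

[-74, -80, -61]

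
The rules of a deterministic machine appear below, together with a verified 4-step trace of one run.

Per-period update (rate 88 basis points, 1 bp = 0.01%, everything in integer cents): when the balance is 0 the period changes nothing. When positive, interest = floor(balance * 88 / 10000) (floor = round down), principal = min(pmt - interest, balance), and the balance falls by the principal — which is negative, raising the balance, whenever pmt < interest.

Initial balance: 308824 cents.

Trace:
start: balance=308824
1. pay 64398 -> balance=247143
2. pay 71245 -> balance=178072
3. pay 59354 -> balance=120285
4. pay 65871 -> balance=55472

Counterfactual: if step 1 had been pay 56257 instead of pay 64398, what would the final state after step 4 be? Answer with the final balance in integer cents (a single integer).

(re-executing from step 1 with the substitution; state before step 1: balance=308824)
1. pay 56257 -> balance=255284
2. pay 71245 -> balance=186285
3. pay 59354 -> balance=128570
4. pay 65871 -> balance=63830

63830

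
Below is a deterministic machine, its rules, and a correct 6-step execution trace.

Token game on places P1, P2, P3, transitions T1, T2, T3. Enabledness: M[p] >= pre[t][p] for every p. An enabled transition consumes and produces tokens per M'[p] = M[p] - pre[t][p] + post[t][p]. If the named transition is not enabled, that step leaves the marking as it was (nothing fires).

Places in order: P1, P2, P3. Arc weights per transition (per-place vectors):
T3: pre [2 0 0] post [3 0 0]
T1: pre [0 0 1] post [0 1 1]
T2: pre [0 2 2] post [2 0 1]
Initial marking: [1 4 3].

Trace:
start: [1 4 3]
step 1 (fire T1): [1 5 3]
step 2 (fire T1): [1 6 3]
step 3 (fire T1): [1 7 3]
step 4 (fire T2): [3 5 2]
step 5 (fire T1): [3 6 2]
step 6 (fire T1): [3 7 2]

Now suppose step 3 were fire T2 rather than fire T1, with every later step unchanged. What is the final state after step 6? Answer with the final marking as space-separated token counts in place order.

(re-executing from step 3 with the substitution; state before step 3: [1 6 3])
step 3 (fire T2): [3 4 2]
step 4 (fire T2): [5 2 1]
step 5 (fire T1): [5 3 1]
step 6 (fire T1): [5 4 1]

5 4 1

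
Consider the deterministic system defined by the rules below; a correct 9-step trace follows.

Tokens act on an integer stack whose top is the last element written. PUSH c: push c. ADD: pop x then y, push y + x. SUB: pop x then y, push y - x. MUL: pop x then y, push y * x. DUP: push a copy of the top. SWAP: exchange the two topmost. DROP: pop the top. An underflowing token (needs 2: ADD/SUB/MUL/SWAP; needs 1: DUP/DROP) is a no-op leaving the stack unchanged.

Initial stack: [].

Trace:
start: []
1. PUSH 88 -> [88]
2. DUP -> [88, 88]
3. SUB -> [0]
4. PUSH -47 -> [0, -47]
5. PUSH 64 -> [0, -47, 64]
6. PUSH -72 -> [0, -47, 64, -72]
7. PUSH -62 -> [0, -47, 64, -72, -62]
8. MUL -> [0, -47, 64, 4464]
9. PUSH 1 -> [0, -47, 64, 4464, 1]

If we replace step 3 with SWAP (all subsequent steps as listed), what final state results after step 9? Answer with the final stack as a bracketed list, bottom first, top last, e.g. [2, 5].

(re-executing from step 3 with the substitution; state before step 3: [88, 88])
3. SWAP -> [88, 88]
4. PUSH -47 -> [88, 88, -47]
5. PUSH 64 -> [88, 88, -47, 64]
6. PUSH -72 -> [88, 88, -47, 64, -72]
7. PUSH -62 -> [88, 88, -47, 64, -72, -62]
8. MUL -> [88, 88, -47, 64, 4464]
9. PUSH 1 -> [88, 88, -47, 64, 4464, 1]

[88, 88, -47, 64, 4464, 1]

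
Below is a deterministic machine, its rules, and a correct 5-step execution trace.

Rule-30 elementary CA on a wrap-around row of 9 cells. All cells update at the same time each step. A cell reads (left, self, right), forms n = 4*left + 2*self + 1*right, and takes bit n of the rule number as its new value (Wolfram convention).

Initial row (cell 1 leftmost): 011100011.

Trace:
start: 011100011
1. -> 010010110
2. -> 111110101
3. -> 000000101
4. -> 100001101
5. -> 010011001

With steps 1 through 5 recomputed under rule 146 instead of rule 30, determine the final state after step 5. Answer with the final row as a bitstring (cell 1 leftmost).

(re-executing steps 1..5 under rule 146; state before step 1: 011100011)
1. -> 001010100
2. -> 010000010
3. -> 101000101
4. -> 000101000
5. -> 001000100

001000100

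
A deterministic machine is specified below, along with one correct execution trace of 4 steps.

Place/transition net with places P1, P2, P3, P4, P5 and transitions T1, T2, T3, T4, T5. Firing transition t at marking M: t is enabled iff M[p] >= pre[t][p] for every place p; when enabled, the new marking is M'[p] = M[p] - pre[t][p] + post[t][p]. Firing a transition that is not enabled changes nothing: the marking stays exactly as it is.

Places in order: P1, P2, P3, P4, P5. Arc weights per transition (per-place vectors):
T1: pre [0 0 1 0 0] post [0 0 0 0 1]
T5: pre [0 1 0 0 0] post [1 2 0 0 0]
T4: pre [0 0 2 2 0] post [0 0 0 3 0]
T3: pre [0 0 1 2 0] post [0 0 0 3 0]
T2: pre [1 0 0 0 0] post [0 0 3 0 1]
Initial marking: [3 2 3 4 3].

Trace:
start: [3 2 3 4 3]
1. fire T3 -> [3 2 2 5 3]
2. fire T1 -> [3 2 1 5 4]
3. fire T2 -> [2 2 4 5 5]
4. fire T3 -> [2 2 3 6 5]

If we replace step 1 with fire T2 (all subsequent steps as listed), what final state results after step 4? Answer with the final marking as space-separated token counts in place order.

(re-executing from step 1 with the substitution; state before step 1: [3 2 3 4 3])
1. fire T2 -> [2 2 6 4 4]
2. fire T1 -> [2 2 5 4 5]
3. fire T2 -> [1 2 8 4 6]
4. fire T3 -> [1 2 7 5 6]

1 2 7 5 6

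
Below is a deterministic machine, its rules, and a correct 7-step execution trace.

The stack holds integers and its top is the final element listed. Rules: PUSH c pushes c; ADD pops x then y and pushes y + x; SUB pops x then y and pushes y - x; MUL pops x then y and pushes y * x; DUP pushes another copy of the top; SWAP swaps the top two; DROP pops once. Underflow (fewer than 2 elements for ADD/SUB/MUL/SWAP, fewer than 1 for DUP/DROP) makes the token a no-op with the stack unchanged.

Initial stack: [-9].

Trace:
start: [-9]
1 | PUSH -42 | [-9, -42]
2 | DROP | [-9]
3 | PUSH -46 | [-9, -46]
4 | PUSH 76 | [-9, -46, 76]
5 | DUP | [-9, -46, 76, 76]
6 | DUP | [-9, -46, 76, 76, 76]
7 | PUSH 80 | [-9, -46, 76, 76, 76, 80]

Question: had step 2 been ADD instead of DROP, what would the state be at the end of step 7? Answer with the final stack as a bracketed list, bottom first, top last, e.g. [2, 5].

[-51, -46, 76, 76, 76, 80]

(re-executing from step 2 with the substitution; state before step 2: [-9, -42])
2 | ADD | [-51]
3 | PUSH -46 | [-51, -46]
4 | PUSH 76 | [-51, -46, 76]
5 | DUP | [-51, -46, 76, 76]
6 | DUP | [-51, -46, 76, 76, 76]
7 | PUSH 80 | [-51, -46, 76, 76, 76, 80]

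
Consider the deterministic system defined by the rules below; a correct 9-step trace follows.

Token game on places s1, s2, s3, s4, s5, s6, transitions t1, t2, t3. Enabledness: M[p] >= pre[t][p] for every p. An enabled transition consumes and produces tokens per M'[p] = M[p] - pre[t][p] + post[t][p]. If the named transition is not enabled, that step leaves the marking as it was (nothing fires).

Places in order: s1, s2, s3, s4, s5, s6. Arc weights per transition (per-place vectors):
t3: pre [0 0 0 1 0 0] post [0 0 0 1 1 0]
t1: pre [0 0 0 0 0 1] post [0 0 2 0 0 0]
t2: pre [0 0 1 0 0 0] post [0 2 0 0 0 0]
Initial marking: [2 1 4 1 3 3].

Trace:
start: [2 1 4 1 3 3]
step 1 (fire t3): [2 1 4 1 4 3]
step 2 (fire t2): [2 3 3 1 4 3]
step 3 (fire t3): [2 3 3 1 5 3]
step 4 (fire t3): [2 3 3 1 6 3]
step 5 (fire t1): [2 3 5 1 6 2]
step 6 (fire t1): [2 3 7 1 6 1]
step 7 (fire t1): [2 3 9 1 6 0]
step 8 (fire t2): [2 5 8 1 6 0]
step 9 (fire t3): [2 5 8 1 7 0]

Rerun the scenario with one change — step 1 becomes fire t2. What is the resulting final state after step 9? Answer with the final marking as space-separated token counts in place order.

(re-executing from step 1 with the substitution; state before step 1: [2 1 4 1 3 3])
step 1 (fire t2): [2 3 3 1 3 3]
step 2 (fire t2): [2 5 2 1 3 3]
step 3 (fire t3): [2 5 2 1 4 3]
step 4 (fire t3): [2 5 2 1 5 3]
step 5 (fire t1): [2 5 4 1 5 2]
step 6 (fire t1): [2 5 6 1 5 1]
step 7 (fire t1): [2 5 8 1 5 0]
step 8 (fire t2): [2 7 7 1 5 0]
step 9 (fire t3): [2 7 7 1 6 0]

2 7 7 1 6 0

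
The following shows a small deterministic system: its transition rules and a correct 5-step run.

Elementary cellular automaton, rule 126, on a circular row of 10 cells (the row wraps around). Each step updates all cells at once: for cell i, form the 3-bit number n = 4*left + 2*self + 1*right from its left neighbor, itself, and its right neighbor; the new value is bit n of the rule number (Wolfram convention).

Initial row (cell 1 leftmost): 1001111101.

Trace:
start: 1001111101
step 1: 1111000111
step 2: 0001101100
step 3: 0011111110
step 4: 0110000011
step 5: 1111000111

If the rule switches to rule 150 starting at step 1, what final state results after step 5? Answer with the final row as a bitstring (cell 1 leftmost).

0000100101

(re-executing steps 1..5 under rule 150; state before step 1: 1001111101)
step 1: 0110111000
step 2: 1000010100
step 3: 1100110111
step 4: 1011000011
step 5: 0000100101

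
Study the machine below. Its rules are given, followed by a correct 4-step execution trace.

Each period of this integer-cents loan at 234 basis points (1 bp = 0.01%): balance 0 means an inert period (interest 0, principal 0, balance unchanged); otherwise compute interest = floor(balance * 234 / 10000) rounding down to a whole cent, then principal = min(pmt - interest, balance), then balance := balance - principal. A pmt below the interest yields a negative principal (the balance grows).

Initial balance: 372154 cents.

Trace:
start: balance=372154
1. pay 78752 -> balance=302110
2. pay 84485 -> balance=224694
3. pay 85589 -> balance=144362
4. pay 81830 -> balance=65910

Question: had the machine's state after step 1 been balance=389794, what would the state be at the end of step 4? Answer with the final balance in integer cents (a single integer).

159895

state after step 1 := balance=389794
2. pay 84485 -> balance=314430
3. pay 85589 -> balance=236198
4. pay 81830 -> balance=159895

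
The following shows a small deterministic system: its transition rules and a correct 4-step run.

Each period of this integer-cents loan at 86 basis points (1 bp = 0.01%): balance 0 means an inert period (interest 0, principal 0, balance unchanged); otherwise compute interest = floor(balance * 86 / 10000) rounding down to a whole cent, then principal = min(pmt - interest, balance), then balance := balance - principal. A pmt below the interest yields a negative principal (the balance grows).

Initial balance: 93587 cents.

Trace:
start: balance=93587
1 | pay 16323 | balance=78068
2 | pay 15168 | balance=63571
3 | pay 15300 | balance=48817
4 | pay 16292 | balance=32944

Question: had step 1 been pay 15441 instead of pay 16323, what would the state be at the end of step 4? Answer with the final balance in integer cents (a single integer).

(re-executing from step 1 with the substitution; state before step 1: balance=93587)
1 | pay 15441 | balance=78950
2 | pay 15168 | balance=64460
3 | pay 15300 | balance=49714
4 | pay 16292 | balance=33849

33849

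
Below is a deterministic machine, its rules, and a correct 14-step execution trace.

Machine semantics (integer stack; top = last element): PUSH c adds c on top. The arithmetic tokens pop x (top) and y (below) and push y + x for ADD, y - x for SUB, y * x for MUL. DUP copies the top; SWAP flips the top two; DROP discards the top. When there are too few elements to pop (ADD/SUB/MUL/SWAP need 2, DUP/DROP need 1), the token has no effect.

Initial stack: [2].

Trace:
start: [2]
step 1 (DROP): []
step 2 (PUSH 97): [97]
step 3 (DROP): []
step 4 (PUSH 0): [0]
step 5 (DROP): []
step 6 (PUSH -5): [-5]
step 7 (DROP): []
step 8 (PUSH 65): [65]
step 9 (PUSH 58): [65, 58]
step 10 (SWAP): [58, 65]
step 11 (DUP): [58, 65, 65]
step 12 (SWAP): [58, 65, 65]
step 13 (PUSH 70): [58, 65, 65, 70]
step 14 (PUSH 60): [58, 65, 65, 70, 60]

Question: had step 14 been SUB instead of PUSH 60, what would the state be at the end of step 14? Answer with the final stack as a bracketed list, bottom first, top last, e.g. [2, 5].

(re-executing from step 14 with the substitution; state before step 14: [58, 65, 65, 70])
step 14 (SUB): [58, 65, -5]

[58, 65, -5]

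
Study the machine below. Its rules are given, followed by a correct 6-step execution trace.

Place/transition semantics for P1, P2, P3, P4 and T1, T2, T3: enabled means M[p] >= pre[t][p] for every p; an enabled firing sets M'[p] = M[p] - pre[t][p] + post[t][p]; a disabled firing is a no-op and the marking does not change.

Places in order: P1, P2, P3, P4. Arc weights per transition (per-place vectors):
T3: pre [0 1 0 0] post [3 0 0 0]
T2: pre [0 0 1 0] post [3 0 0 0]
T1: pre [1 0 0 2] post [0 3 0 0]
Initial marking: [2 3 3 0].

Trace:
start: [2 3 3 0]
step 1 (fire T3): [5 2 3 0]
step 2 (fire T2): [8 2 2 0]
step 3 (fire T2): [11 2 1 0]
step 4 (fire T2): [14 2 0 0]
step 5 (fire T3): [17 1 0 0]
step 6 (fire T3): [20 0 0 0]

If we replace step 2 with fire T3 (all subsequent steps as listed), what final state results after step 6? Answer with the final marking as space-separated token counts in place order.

(re-executing from step 2 with the substitution; state before step 2: [5 2 3 0])
step 2 (fire T3): [8 1 3 0]
step 3 (fire T2): [11 1 2 0]
step 4 (fire T2): [14 1 1 0]
step 5 (fire T3): [17 0 1 0]
step 6 (fire T3): [17 0 1 0]

17 0 1 0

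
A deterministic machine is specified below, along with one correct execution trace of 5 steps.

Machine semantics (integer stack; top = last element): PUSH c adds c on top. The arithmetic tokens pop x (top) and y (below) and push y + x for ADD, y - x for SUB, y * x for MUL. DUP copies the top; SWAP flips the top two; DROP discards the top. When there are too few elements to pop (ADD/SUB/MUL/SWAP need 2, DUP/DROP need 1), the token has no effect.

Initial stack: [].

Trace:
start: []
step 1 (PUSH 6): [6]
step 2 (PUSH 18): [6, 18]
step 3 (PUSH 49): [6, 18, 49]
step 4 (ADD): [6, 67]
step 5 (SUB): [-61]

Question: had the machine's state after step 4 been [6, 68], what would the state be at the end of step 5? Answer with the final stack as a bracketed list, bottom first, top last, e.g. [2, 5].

[-62]

state after step 4 := [6, 68]
step 5 (SUB): [-62]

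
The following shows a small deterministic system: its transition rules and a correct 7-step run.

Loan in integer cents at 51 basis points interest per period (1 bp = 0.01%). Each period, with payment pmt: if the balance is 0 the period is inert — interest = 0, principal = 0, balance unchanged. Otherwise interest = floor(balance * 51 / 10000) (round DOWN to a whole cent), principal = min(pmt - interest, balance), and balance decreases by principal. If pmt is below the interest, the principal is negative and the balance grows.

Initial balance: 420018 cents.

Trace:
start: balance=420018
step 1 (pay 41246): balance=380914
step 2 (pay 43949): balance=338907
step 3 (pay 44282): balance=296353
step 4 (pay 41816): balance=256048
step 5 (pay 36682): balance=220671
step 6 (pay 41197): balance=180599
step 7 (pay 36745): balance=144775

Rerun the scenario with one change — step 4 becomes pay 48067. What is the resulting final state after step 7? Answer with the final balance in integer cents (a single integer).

138427

(re-executing from step 4 with the substitution; state before step 4: balance=296353)
step 4 (pay 48067): balance=249797
step 5 (pay 36682): balance=214388
step 6 (pay 41197): balance=174284
step 7 (pay 36745): balance=138427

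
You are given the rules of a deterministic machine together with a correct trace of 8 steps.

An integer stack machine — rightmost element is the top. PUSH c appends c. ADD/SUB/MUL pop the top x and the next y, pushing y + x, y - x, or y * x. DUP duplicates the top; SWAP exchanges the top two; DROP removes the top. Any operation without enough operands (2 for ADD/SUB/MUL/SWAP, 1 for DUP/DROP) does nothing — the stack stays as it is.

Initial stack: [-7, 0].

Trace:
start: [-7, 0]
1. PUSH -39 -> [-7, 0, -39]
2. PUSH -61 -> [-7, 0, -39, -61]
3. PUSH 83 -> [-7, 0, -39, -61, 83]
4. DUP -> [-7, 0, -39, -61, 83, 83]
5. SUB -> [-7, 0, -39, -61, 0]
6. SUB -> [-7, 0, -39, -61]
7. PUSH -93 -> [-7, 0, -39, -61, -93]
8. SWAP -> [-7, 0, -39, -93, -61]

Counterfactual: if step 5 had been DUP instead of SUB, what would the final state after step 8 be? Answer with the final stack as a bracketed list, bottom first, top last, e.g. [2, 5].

[-7, 0, -39, -61, 83, -93, 0]

(re-executing from step 5 with the substitution; state before step 5: [-7, 0, -39, -61, 83, 83])
5. DUP -> [-7, 0, -39, -61, 83, 83, 83]
6. SUB -> [-7, 0, -39, -61, 83, 0]
7. PUSH -93 -> [-7, 0, -39, -61, 83, 0, -93]
8. SWAP -> [-7, 0, -39, -61, 83, -93, 0]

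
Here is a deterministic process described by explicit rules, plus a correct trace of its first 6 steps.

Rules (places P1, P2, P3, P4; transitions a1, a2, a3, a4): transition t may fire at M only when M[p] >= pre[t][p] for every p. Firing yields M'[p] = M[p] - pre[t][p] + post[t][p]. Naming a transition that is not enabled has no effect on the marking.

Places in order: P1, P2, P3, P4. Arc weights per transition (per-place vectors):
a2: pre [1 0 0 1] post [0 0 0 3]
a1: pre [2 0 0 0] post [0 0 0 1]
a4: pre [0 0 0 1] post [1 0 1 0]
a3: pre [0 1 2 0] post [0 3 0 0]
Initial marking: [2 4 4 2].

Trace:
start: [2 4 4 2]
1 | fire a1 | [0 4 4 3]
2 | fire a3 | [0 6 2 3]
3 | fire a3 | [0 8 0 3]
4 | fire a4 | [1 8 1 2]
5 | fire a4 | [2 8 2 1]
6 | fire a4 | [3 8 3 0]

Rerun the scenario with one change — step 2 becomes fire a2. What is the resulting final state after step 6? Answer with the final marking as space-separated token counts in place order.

3 6 5 0

(re-executing from step 2 with the substitution; state before step 2: [0 4 4 3])
2 | fire a2 | [0 4 4 3]
3 | fire a3 | [0 6 2 3]
4 | fire a4 | [1 6 3 2]
5 | fire a4 | [2 6 4 1]
6 | fire a4 | [3 6 5 0]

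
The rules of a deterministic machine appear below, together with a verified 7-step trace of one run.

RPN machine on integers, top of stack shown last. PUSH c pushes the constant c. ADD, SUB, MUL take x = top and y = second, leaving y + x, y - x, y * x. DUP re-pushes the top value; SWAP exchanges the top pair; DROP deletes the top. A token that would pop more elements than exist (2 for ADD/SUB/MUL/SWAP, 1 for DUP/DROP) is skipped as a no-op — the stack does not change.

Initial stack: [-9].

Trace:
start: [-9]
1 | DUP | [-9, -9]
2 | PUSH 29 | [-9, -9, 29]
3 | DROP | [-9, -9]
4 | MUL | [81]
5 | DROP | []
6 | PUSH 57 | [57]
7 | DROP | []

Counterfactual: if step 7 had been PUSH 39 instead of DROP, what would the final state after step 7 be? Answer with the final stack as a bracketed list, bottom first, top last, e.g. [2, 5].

[57, 39]

(re-executing from step 7 with the substitution; state before step 7: [57])
7 | PUSH 39 | [57, 39]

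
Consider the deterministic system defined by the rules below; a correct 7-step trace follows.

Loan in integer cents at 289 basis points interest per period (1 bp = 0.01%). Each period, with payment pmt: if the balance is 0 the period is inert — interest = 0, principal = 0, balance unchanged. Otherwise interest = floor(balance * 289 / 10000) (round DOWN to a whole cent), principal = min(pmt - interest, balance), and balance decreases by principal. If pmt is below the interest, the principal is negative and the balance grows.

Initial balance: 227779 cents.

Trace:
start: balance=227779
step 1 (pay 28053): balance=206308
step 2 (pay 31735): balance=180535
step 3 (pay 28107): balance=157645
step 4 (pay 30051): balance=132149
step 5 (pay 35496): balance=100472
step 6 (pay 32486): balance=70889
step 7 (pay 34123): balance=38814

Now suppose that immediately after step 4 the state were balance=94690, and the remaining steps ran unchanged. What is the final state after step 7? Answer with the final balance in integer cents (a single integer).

state after step 4 := balance=94690
step 5 (pay 35496): balance=61930
step 6 (pay 32486): balance=31233
step 7 (pay 34123): balance=0

0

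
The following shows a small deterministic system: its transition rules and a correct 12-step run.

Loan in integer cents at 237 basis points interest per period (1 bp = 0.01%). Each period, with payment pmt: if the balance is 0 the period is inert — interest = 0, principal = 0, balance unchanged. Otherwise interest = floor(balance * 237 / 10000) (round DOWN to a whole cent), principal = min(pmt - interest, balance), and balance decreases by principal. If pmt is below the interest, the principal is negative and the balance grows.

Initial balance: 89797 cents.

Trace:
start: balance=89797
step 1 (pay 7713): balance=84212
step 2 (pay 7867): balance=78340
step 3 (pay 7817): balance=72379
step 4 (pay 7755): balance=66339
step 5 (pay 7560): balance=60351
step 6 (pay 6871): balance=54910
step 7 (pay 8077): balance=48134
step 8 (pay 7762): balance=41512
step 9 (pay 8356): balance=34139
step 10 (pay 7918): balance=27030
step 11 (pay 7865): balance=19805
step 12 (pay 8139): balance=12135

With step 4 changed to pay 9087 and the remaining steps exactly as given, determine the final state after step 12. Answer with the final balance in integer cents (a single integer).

(re-executing from step 4 with the substitution; state before step 4: balance=72379)
step 4 (pay 9087): balance=65007
step 5 (pay 7560): balance=58987
step 6 (pay 6871): balance=53513
step 7 (pay 8077): balance=46704
step 8 (pay 7762): balance=40048
step 9 (pay 8356): balance=32641
step 10 (pay 7918): balance=25496
step 11 (pay 7865): balance=18235
step 12 (pay 8139): balance=10528

10528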